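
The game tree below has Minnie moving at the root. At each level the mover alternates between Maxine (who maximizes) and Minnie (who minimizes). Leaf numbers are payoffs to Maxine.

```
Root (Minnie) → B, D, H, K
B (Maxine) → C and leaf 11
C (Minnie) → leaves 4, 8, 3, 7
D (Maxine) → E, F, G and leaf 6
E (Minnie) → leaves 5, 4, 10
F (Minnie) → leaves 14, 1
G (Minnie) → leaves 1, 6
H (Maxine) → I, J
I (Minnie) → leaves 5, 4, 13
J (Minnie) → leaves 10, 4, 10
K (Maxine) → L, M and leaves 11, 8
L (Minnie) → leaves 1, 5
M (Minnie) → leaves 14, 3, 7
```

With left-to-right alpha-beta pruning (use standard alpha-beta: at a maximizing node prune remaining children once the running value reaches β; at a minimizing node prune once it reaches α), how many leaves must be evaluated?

23

C [α=-∞,β=+∞]: v=3
B [α=-∞,β=+∞]: v=11
E [α=-∞,β=11]: v=4
F [α=4,β=11]: v=1
G [α=4,β=11]: v=1 after child 1 ≤ α → α-cutoff, skip 1
D [α=-∞,β=11]: v=6
I [α=-∞,β=6]: v=4
J [α=4,β=6]: v=4 after child 2 ≤ α → α-cutoff, skip 1
H [α=-∞,β=6]: v=4
L [α=-∞,β=4]: v=1
M [α=1,β=4]: v=3
K [α=-∞,β=4]: v=11 after child 3 ≥ β → β-cutoff, skip 1
Root [α=-∞,β=+∞]: v=4
Leaves evaluated: 23 of 26.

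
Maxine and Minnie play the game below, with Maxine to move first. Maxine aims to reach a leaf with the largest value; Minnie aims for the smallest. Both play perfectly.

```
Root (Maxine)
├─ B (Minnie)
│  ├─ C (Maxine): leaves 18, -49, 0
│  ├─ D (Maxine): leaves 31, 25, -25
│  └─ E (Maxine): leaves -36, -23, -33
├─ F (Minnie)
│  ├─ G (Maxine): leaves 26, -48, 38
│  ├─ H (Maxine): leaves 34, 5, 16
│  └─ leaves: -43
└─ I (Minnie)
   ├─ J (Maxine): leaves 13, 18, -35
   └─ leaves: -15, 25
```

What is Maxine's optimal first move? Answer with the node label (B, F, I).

I

C (Maxine): max(18, -49, 0) = 18
D (Maxine): max(31, 25, -25) = 31
E (Maxine): max(-36, -23, -33) = -23
B (Minnie): min(18, 31, -23) = -23
G (Maxine): max(26, -48, 38) = 38
H (Maxine): max(34, 5, 16) = 34
F (Minnie): min(38, 34, -43) = -43
J (Maxine): max(13, 18, -35) = 18
I (Minnie): min(18, -15, 25) = -15
Root (Maxine): max(-23, -43, -15) = -15
Maxine picks the child with the highest value: I (value -15).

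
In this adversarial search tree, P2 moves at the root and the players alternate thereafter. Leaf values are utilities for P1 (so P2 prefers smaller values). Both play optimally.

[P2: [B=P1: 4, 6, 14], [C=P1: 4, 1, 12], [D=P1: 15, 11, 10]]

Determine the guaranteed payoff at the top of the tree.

12

B (P1): max(4, 6, 14) = 14
C (P1): max(4, 1, 12) = 12
D (P1): max(15, 11, 10) = 15
Root (P2): min(14, 12, 15) = 12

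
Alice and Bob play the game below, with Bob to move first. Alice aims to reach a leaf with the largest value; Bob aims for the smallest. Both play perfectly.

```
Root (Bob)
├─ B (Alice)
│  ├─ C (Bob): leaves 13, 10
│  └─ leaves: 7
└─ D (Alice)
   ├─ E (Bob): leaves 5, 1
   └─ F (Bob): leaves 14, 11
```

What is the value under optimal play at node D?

E: min(5, 1) = 1
F: min(14, 11) = 11
D: max(1, 11) = 11

11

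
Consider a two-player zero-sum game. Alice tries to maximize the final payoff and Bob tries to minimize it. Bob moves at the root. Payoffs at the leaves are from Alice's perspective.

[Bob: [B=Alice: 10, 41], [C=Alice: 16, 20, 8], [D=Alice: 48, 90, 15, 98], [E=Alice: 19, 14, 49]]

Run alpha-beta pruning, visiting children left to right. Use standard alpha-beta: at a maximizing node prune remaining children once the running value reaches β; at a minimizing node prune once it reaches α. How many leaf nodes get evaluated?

B [α=-∞,β=+∞]: v=41
C [α=-∞,β=41]: v=20
D [α=-∞,β=20]: v=48 after child 1 ≥ β → β-cutoff, skip 3
E [α=-∞,β=20]: v=49
Root [α=-∞,β=+∞]: v=20
Leaves evaluated: 9 of 12.

9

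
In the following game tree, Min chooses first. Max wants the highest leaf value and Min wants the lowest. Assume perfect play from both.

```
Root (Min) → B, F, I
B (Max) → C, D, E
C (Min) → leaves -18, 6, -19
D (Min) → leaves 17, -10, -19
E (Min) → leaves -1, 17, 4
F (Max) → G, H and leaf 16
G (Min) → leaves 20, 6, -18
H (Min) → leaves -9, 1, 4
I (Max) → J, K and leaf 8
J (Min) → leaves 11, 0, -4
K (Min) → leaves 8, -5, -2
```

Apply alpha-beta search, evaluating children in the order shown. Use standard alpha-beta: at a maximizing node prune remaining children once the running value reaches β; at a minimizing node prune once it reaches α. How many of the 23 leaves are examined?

22

C [α=-∞,β=+∞]: v=-19
D [α=-19,β=+∞]: v=-19
E [α=-19,β=+∞]: v=-1
B [α=-∞,β=+∞]: v=-1
G [α=-∞,β=-1]: v=-18
H [α=-18,β=-1]: v=-9
F [α=-∞,β=-1]: v=16
J [α=-∞,β=-1]: v=-4
K [α=-4,β=-1]: v=-5 after child 2 ≤ α → α-cutoff, skip 1
I [α=-∞,β=-1]: v=8
Root [α=-∞,β=+∞]: v=-1
Leaves evaluated: 22 of 23.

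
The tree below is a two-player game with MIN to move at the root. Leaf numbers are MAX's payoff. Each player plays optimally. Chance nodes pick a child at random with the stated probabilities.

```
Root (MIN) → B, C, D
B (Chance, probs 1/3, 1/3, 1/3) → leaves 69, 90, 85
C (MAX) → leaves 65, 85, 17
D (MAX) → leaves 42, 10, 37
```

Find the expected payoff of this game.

B (Chance): 1/3·69 + 1/3·90 + 1/3·85 = 81.33
C (MAX): max(65, 85, 17) = 85
D (MAX): max(42, 10, 37) = 42
Root (MIN): min(81.33, 85, 42) = 42

42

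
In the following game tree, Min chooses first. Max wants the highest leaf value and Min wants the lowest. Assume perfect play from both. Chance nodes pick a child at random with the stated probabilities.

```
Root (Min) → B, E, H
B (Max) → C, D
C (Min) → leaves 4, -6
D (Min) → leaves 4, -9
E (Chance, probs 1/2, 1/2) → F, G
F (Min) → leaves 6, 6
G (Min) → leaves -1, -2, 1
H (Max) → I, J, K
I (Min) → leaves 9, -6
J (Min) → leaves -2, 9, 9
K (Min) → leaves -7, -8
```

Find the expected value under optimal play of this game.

-6

C (Min): min(4, -6) = -6
D (Min): min(4, -9) = -9
B (Max): max(-6, -9) = -6
F (Min): min(6, 6) = 6
G (Min): min(-1, -2, 1) = -2
E (Chance): 1/2·6 + 1/2·-2 = 2
I (Min): min(9, -6) = -6
J (Min): min(-2, 9, 9) = -2
K (Min): min(-7, -8) = -8
H (Max): max(-6, -2, -8) = -2
Root (Min): min(-6, 2, -2) = -6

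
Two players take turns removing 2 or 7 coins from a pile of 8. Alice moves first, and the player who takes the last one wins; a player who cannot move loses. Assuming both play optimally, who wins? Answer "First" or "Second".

Positions where the player to move wins (W) vs loses (L):
i:   0  1  2  3  4  5  6  7  8
     L  L  W  W  L  L  W  W  W
Position 8 is W, so the first player wins.

First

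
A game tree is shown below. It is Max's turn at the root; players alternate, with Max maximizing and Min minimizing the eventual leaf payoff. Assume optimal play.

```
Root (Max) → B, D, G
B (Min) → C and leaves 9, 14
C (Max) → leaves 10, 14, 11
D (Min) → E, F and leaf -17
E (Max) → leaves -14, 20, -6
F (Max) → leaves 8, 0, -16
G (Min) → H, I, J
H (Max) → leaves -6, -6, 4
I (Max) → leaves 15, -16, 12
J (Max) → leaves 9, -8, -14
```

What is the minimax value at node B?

9

C: max(10, 14, 11) = 14
B: min(14, 9, 14) = 9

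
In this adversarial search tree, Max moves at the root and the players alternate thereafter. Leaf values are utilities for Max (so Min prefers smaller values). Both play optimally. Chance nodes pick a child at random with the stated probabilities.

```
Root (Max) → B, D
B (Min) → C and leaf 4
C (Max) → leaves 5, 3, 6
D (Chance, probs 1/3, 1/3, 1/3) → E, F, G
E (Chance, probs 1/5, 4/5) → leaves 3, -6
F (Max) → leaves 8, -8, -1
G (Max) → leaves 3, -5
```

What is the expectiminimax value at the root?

C (Max): max(5, 3, 6) = 6
B (Min): min(6, 4) = 4
E (Chance): 1/5·3 + 4/5·-6 = -4.2
F (Max): max(8, -8, -1) = 8
G (Max): max(3, -5) = 3
D (Chance): 1/3·-4.2 + 1/3·8 + 1/3·3 = 2.27
Root (Max): max(4, 2.27) = 4

4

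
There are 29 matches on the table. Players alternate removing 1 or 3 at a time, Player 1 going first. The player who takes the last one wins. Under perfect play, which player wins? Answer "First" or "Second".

Mark each pile size as W (mover wins) or L (mover loses):
i:   0  1  2  3  4  5  6  7  8  9 10 11 12 13 14 15 16 17 18 19 20 21 22 23 24 25 26 27 28 29
     L  W  L  W  L  W  L  W  L  W  L  W  L  W  L  W  L  W  L  W  L  W  L  W  L  W  L  W  L  W
Position 29 is W, so the first player wins.

First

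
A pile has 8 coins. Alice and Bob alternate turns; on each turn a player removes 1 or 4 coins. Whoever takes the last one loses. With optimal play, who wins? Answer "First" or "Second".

Second

Positions where the player to move wins (W) vs loses (L):
i:   0  1  2  3  4  5  6  7  8
     W  L  W  L  W  W  L  W  L
Position 8 is L, so the second player wins.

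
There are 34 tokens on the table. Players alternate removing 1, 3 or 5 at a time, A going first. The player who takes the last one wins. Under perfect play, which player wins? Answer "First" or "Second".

W/L table (W = player to move can force a win):
i:   0  1  2  3  4  5  6  7  8  9 10 11 12 13 14 15 16 17 18 19 20 21 22 23 24 25 26 27 28 29 30 31 32 33 34
     L  W  L  W  L  W  L  W  L  W  L  W  L  W  L  W  L  W  L  W  L  W  L  W  L  W  L  W  L  W  L  W  L  W  L
Position 34 is L, so the second player wins.

Second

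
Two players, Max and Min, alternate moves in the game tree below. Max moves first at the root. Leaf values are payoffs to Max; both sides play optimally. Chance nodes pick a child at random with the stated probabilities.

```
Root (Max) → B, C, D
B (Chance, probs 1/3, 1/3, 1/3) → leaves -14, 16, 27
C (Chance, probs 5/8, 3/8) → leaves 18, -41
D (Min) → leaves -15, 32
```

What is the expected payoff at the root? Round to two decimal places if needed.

9.67

B (Chance): 1/3·-14 + 1/3·16 + 1/3·27 = 9.67
C (Chance): 5/8·18 + 3/8·-41 = -4.12
D (Min): min(-15, 32) = -15
Root (Max): max(9.67, -4.12, -15) = 9.67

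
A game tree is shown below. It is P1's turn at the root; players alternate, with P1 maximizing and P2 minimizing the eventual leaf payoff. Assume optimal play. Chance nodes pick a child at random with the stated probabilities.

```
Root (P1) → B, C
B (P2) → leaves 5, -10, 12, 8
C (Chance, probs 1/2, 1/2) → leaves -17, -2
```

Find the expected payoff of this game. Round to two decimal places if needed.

-9.5

B (P2): min(5, -10, 12, 8) = -10
C (Chance): 1/2·-17 + 1/2·-2 = -9.5
Root (P1): max(-10, -9.5) = -9.5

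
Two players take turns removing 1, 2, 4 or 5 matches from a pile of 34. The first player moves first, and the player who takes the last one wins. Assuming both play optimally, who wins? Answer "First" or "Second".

First

Mark each pile size as W (mover wins) or L (mover loses):
i:   0  1  2  3  4  5  6  7  8  9 10 11 12 13 14 15 16 17 18 19 20 21 22 23 24 25 26 27 28 29 30 31 32 33 34
     L  W  W  L  W  W  L  W  W  L  W  W  L  W  W  L  W  W  L  W  W  L  W  W  L  W  W  L  W  W  L  W  W  L  W
Position 34 is W, so the first player wins.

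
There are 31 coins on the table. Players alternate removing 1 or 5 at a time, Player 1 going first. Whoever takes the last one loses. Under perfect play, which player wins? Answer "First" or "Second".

Compute winning (W) and losing (L) positions by backward induction:
i:   0  1  2  3  4  5  6  7  8  9 10 11 12 13 14 15 16 17 18 19 20 21 22 23 24 25 26 27 28 29 30 31
     W  L  W  L  W  L  W  L  W  L  W  L  W  L  W  L  W  L  W  L  W  L  W  L  W  L  W  L  W  L  W  L
Position 31 is L, so the second player wins.

Second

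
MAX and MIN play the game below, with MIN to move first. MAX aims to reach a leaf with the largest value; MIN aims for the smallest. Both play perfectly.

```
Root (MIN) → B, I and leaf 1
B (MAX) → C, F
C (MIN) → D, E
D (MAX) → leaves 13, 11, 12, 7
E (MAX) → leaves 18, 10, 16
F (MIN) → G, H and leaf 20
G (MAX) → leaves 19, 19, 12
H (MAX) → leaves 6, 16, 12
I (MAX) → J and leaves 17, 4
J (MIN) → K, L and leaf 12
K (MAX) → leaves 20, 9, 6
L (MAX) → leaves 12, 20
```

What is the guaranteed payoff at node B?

16

D: max(13, 11, 12, 7) = 13
E: max(18, 10, 16) = 18
C: min(13, 18) = 13
G: max(19, 19, 12) = 19
H: max(6, 16, 12) = 16
F: min(19, 16, 20) = 16
B: max(13, 16) = 16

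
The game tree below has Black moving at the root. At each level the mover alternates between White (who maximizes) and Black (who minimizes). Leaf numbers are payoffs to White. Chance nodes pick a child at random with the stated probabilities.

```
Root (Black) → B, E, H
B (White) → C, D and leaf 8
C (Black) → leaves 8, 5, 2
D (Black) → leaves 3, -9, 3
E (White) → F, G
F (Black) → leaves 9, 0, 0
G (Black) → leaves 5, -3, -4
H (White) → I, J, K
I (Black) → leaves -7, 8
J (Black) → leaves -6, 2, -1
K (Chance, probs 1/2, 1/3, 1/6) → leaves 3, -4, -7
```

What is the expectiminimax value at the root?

-1

C (Black): min(8, 5, 2) = 2
D (Black): min(3, -9, 3) = -9
B (White): max(2, -9, 8) = 8
F (Black): min(9, 0, 0) = 0
G (Black): min(5, -3, -4) = -4
E (White): max(0, -4) = 0
I (Black): min(-7, 8) = -7
J (Black): min(-6, 2, -1) = -6
K (Chance): 1/2·3 + 1/3·-4 + 1/6·-7 = -1
H (White): max(-7, -6, -1) = -1
Root (Black): min(8, 0, -1) = -1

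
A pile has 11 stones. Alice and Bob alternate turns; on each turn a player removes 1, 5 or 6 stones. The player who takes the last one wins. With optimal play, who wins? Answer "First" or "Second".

W/L table (W = player to move can force a win):
i:   0  1  2  3  4  5  6  7  8  9 10 11
     L  W  L  W  L  W  W  W  W  W  W  L
Position 11 is L, so the second player wins.

Second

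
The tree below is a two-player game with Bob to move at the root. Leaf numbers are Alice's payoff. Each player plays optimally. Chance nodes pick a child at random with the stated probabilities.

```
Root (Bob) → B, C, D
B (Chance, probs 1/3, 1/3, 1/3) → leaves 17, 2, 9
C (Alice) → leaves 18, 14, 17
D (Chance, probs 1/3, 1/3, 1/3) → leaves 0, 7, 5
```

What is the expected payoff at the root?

B (Chance): 1/3·17 + 1/3·2 + 1/3·9 = 9.33
C (Alice): max(18, 14, 17) = 18
D (Chance): 1/3·0 + 1/3·7 + 1/3·5 = 4
Root (Bob): min(9.33, 18, 4) = 4

4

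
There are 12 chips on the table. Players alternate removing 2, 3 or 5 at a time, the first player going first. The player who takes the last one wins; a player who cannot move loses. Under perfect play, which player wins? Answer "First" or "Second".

First

Mark each pile size as W (mover wins) or L (mover loses):
i:   0  1  2  3  4  5  6  7  8  9 10 11 12
     L  L  W  W  W  W  W  L  L  W  W  W  W
Position 12 is W, so the first player wins.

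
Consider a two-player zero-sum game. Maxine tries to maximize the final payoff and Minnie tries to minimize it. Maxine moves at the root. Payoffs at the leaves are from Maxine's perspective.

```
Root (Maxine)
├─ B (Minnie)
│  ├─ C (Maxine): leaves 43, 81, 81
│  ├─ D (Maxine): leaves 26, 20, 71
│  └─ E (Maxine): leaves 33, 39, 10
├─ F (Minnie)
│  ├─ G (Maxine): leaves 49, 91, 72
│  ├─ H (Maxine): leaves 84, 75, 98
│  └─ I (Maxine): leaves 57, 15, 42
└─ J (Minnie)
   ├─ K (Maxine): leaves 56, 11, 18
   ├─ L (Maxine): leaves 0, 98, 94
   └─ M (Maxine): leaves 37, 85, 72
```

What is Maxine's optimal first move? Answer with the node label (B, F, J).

C (Maxine): max(43, 81, 81) = 81
D (Maxine): max(26, 20, 71) = 71
E (Maxine): max(33, 39, 10) = 39
B (Minnie): min(81, 71, 39) = 39
G (Maxine): max(49, 91, 72) = 91
H (Maxine): max(84, 75, 98) = 98
I (Maxine): max(57, 15, 42) = 57
F (Minnie): min(91, 98, 57) = 57
K (Maxine): max(56, 11, 18) = 56
L (Maxine): max(0, 98, 94) = 98
M (Maxine): max(37, 85, 72) = 85
J (Minnie): min(56, 98, 85) = 56
Root (Maxine): max(39, 57, 56) = 57
Maxine picks the child with the highest value: F (value 57).

F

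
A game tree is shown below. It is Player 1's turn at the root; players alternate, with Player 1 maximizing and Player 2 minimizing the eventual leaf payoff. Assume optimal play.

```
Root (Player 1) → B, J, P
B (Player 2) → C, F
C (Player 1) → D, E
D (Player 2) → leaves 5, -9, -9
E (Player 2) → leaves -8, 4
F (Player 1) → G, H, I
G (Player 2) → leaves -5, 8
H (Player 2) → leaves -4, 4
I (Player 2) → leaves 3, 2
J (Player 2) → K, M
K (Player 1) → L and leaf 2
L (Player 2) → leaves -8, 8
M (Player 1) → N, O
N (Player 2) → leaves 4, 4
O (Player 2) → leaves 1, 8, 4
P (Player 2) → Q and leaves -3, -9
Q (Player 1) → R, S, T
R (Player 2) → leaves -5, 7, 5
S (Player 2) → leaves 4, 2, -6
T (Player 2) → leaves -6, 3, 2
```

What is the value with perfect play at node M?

4

N: min(4, 4) = 4
O: min(1, 8, 4) = 1
M: max(4, 1) = 4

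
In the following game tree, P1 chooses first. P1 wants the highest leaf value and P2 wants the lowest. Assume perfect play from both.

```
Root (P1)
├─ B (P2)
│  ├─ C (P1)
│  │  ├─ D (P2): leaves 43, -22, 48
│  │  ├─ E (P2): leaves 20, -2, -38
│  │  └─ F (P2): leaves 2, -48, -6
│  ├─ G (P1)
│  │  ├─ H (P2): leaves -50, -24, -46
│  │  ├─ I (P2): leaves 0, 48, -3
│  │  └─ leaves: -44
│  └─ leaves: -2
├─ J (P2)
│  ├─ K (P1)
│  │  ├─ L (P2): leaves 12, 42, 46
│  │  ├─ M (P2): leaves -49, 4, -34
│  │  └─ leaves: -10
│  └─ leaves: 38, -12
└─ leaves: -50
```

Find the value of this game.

-12

D (P2): min(43, -22, 48) = -22
E (P2): min(20, -2, -38) = -38
F (P2): min(2, -48, -6) = -48
C (P1): max(-22, -38, -48) = -22
H (P2): min(-50, -24, -46) = -50
I (P2): min(0, 48, -3) = -3
G (P1): max(-50, -3, -44) = -3
B (P2): min(-22, -3, -2) = -22
L (P2): min(12, 42, 46) = 12
M (P2): min(-49, 4, -34) = -49
K (P1): max(12, -49, -10) = 12
J (P2): min(12, 38, -12) = -12
Root (P1): max(-22, -12, -50) = -12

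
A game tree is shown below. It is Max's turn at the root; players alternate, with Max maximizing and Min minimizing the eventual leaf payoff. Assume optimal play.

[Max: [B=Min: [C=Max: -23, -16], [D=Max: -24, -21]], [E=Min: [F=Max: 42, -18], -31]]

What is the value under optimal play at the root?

C (Max): max(-23, -16) = -16
D (Max): max(-24, -21) = -21
B (Min): min(-16, -21) = -21
F (Max): max(42, -18) = 42
E (Min): min(42, -31) = -31
Root (Max): max(-21, -31) = -21

-21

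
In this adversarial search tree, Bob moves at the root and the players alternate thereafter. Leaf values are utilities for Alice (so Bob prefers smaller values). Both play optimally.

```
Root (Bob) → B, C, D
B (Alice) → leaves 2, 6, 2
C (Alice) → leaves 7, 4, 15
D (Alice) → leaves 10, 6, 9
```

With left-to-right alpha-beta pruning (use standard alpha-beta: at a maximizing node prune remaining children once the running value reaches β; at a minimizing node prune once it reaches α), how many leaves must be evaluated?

5

B [α=-∞,β=+∞]: v=6
C [α=-∞,β=6]: v=7 after child 1 ≥ β → β-cutoff, skip 2
D [α=-∞,β=6]: v=10 after child 1 ≥ β → β-cutoff, skip 2
Root [α=-∞,β=+∞]: v=6
Leaves evaluated: 5 of 9.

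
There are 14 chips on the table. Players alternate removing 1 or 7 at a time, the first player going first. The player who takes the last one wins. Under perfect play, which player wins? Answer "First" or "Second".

W/L table (W = player to move can force a win):
i:   0  1  2  3  4  5  6  7  8  9 10 11 12 13 14
     L  W  L  W  L  W  L  W  L  W  L  W  L  W  L
Position 14 is L, so the second player wins.

Second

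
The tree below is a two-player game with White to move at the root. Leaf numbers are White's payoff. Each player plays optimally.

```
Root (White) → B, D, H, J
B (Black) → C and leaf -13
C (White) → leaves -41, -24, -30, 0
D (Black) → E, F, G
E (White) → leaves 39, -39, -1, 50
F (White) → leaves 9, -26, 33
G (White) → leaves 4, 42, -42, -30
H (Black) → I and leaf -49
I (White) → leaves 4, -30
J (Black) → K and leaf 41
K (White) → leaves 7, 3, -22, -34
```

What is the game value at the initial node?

C (White): max(-41, -24, -30, 0) = 0
B (Black): min(0, -13) = -13
E (White): max(39, -39, -1, 50) = 50
F (White): max(9, -26, 33) = 33
G (White): max(4, 42, -42, -30) = 42
D (Black): min(50, 33, 42) = 33
I (White): max(4, -30) = 4
H (Black): min(4, -49) = -49
K (White): max(7, 3, -22, -34) = 7
J (Black): min(7, 41) = 7
Root (White): max(-13, 33, -49, 7) = 33

33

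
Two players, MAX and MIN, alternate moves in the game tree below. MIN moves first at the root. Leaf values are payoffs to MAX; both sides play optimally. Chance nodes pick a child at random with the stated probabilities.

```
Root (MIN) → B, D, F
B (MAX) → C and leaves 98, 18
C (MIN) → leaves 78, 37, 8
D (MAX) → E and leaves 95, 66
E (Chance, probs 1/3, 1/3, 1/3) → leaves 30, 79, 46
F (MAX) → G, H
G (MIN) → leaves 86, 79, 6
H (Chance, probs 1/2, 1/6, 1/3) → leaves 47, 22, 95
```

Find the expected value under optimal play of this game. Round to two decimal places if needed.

C (MIN): min(78, 37, 8) = 8
B (MAX): max(8, 98, 18) = 98
E (Chance): 1/3·30 + 1/3·79 + 1/3·46 = 51.67
D (MAX): max(51.67, 95, 66) = 95
G (MIN): min(86, 79, 6) = 6
H (Chance): 1/2·47 + 1/6·22 + 1/3·95 = 58.83
F (MAX): max(6, 58.83) = 58.83
Root (MIN): min(98, 95, 58.83) = 58.83

58.83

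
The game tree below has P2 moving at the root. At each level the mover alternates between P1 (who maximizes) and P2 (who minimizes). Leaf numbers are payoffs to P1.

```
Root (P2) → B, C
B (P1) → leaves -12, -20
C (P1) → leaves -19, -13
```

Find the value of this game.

B (P1): max(-12, -20) = -12
C (P1): max(-19, -13) = -13
Root (P2): min(-12, -13) = -13

-13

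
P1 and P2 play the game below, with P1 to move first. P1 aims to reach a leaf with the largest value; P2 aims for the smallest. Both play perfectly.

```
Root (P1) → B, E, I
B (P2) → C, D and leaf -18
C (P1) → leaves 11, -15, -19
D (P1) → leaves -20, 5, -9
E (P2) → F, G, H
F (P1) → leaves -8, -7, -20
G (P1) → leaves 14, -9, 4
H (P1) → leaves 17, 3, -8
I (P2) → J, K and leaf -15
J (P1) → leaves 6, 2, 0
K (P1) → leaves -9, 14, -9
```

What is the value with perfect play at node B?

C: max(11, -15, -19) = 11
D: max(-20, 5, -9) = 5
B: min(11, 5, -18) = -18

-18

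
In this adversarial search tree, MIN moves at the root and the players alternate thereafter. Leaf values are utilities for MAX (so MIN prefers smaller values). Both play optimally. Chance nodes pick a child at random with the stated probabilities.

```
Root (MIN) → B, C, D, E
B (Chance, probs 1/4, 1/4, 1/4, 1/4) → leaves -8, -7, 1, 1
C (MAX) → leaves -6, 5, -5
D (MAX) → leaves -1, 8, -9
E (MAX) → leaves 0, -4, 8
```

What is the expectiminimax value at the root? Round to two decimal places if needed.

-3.25

B (Chance): 1/4·-8 + 1/4·-7 + 1/4·1 + 1/4·1 = -3.25
C (MAX): max(-6, 5, -5) = 5
D (MAX): max(-1, 8, -9) = 8
E (MAX): max(0, -4, 8) = 8
Root (MIN): min(-3.25, 5, 8, 8) = -3.25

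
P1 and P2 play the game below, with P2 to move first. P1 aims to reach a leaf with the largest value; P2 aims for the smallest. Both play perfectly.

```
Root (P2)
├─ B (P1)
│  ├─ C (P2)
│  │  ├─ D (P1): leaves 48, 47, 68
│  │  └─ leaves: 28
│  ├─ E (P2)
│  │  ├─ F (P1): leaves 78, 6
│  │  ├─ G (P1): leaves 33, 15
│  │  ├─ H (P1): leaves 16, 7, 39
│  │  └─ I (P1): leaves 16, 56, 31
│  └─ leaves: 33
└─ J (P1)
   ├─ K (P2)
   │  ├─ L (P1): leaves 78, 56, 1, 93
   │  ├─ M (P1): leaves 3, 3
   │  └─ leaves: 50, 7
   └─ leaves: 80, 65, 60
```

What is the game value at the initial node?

D (P1): max(48, 47, 68) = 68
C (P2): min(68, 28) = 28
F (P1): max(78, 6) = 78
G (P1): max(33, 15) = 33
H (P1): max(16, 7, 39) = 39
I (P1): max(16, 56, 31) = 56
E (P2): min(78, 33, 39, 56) = 33
B (P1): max(28, 33, 33) = 33
L (P1): max(78, 56, 1, 93) = 93
M (P1): max(3, 3) = 3
K (P2): min(93, 3, 50, 7) = 3
J (P1): max(3, 80, 65, 60) = 80
Root (P2): min(33, 80) = 33

33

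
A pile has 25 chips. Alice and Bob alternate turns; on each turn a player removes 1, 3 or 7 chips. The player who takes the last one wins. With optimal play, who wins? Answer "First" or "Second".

First

Mark each pile size as W (mover wins) or L (mover loses):
i:   0  1  2  3  4  5  6  7  8  9 10 11 12 13 14 15 16 17 18 19 20 21 22 23 24 25
     L  W  L  W  L  W  L  W  L  W  L  W  L  W  L  W  L  W  L  W  L  W  L  W  L  W
Position 25 is W, so the first player wins.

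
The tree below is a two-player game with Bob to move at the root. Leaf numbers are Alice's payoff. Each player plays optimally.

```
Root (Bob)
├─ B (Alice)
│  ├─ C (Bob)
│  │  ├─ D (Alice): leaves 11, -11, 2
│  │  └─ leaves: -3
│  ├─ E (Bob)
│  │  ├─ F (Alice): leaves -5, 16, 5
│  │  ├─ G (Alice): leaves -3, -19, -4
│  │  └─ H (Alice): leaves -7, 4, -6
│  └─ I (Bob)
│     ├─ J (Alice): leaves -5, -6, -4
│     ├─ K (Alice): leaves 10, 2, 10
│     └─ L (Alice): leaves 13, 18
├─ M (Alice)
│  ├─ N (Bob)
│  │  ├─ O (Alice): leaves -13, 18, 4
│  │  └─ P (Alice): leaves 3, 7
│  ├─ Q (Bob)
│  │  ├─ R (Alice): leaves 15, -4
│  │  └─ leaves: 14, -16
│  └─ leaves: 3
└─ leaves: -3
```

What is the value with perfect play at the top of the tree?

-3

D (Alice): max(11, -11, 2) = 11
C (Bob): min(11, -3) = -3
F (Alice): max(-5, 16, 5) = 16
G (Alice): max(-3, -19, -4) = -3
H (Alice): max(-7, 4, -6) = 4
E (Bob): min(16, -3, 4) = -3
J (Alice): max(-5, -6, -4) = -4
K (Alice): max(10, 2, 10) = 10
L (Alice): max(13, 18) = 18
I (Bob): min(-4, 10, 18) = -4
B (Alice): max(-3, -3, -4) = -3
O (Alice): max(-13, 18, 4) = 18
P (Alice): max(3, 7) = 7
N (Bob): min(18, 7) = 7
R (Alice): max(15, -4) = 15
Q (Bob): min(15, 14, -16) = -16
M (Alice): max(7, -16, 3) = 7
Root (Bob): min(-3, 7, -3) = -3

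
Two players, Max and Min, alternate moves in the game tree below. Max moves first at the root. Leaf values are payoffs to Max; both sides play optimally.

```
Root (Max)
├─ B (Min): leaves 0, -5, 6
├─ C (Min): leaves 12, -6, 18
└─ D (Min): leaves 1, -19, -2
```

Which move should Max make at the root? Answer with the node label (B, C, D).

B

B (Min): min(0, -5, 6) = -5
C (Min): min(12, -6, 18) = -6
D (Min): min(1, -19, -2) = -19
Root (Max): max(-5, -6, -19) = -5
Max picks the child with the highest value: B (value -5).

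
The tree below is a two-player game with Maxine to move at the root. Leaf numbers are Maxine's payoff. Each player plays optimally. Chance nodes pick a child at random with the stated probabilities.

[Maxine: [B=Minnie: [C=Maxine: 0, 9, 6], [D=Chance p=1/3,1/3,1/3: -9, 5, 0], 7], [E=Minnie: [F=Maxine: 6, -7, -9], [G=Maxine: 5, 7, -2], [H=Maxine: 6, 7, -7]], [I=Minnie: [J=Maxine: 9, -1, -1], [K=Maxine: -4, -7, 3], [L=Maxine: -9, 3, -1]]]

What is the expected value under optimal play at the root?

6

C (Maxine): max(0, 9, 6) = 9
D (Chance): 1/3·-9 + 1/3·5 + 1/3·0 = -1.33
B (Minnie): min(9, -1.33, 7) = -1.33
F (Maxine): max(6, -7, -9) = 6
G (Maxine): max(5, 7, -2) = 7
H (Maxine): max(6, 7, -7) = 7
E (Minnie): min(6, 7, 7) = 6
J (Maxine): max(9, -1, -1) = 9
K (Maxine): max(-4, -7, 3) = 3
L (Maxine): max(-9, 3, -1) = 3
I (Minnie): min(9, 3, 3) = 3
Root (Maxine): max(-1.33, 6, 3) = 6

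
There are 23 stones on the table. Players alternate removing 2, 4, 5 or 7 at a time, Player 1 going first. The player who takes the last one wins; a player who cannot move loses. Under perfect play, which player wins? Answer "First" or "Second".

First

Mark each pile size as W (mover wins) or L (mover loses):
i:   0  1  2  3  4  5  6  7  8  9 10 11 12 13 14 15 16 17 18 19 20 21 22 23
     L  L  W  W  W  W  W  W  W  L  L  W  W  W  W  W  W  W  L  L  W  W  W  W
Position 23 is W, so the first player wins.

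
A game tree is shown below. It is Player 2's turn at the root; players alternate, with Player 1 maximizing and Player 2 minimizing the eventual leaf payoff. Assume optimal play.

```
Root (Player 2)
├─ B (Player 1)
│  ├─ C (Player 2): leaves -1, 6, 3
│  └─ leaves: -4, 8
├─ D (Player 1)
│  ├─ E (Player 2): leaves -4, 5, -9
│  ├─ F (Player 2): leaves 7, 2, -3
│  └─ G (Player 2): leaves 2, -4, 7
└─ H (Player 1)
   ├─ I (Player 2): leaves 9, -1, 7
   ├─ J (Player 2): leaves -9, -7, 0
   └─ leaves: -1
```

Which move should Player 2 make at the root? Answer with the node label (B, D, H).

D

C (Player 2): min(-1, 6, 3) = -1
B (Player 1): max(-1, -4, 8) = 8
E (Player 2): min(-4, 5, -9) = -9
F (Player 2): min(7, 2, -3) = -3
G (Player 2): min(2, -4, 7) = -4
D (Player 1): max(-9, -3, -4) = -3
I (Player 2): min(9, -1, 7) = -1
J (Player 2): min(-9, -7, 0) = -9
H (Player 1): max(-1, -9, -1) = -1
Root (Player 2): min(8, -3, -1) = -3
Player 2 picks the child with the lowest value: D (value -3).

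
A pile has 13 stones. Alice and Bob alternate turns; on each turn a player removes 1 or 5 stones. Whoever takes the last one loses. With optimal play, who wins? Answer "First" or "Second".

Second

Compute winning (W) and losing (L) positions by backward induction:
i:   0  1  2  3  4  5  6  7  8  9 10 11 12 13
     W  L  W  L  W  L  W  L  W  L  W  L  W  L
Position 13 is L, so the second player wins.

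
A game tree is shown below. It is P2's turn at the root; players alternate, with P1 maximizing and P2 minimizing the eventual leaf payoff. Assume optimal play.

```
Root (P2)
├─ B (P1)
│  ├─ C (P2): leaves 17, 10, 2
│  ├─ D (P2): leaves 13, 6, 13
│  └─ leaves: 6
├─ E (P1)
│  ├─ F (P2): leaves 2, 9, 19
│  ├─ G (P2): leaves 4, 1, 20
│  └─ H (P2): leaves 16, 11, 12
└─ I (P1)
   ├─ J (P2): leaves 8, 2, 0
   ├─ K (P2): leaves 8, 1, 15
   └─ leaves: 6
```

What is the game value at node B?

6

C: min(17, 10, 2) = 2
D: min(13, 6, 13) = 6
B: max(2, 6, 6) = 6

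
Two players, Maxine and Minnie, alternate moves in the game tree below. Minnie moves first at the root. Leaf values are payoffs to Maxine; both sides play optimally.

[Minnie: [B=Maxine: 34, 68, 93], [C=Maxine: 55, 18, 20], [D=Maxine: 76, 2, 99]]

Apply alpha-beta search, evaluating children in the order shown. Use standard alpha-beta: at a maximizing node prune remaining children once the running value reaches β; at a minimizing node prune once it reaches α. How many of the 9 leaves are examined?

7

B [α=-∞,β=+∞]: v=93
C [α=-∞,β=93]: v=55
D [α=-∞,β=55]: v=76 after child 1 ≥ β → β-cutoff, skip 2
Root [α=-∞,β=+∞]: v=55
Leaves evaluated: 7 of 9.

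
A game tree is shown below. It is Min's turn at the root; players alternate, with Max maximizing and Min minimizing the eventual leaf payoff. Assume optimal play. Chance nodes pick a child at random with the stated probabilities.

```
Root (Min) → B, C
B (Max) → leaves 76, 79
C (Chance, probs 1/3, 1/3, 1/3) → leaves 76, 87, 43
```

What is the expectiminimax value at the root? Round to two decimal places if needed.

B (Max): max(76, 79) = 79
C (Chance): 1/3·76 + 1/3·87 + 1/3·43 = 68.67
Root (Min): min(79, 68.67) = 68.67

68.67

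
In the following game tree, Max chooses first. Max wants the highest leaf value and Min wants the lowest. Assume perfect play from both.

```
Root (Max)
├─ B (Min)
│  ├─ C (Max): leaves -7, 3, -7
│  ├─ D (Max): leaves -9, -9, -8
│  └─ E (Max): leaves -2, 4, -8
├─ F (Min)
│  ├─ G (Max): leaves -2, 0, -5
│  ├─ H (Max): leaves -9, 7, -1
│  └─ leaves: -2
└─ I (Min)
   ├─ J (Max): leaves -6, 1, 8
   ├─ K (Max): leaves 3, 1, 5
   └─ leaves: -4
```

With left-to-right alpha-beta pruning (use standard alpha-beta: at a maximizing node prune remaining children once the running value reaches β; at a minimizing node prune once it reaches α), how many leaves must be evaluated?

C [α=-∞,β=+∞]: v=3
D [α=-∞,β=3]: v=-8
E [α=-∞,β=-8]: v=-2 after child 1 ≥ β → β-cutoff, skip 2
B [α=-∞,β=+∞]: v=-8
G [α=-8,β=+∞]: v=0
H [α=-8,β=0]: v=7 after child 2 ≥ β → β-cutoff, skip 1
F [α=-8,β=+∞]: v=-2
J [α=-2,β=+∞]: v=8
K [α=-2,β=8]: v=5
I [α=-2,β=+∞]: v=-4
Root [α=-∞,β=+∞]: v=-2
Leaves evaluated: 20 of 23.

20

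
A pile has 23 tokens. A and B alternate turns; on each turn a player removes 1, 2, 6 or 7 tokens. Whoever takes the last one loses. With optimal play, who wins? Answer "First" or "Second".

First

Positions where the player to move wins (W) vs loses (L):
i:   0  1  2  3  4  5  6  7  8  9 10 11 12 13 14 15 16 17 18 19 20 21 22 23
     W  L  W  W  L  W  W  W  W  L  W  W  L  W  W  W  W  L  W  W  L  W  W  W
Position 23 is W, so the first player wins.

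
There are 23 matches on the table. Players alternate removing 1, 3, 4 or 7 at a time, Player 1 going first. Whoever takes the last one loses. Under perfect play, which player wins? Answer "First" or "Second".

Positions where the player to move wins (W) vs loses (L):
i:   0  1  2  3  4  5  6  7  8  9 10 11 12 13 14 15 16 17 18 19 20 21 22 23
     W  L  W  L  W  W  W  W  W  L  W  L  W  W  W  W  W  L  W  L  W  W  W  W
Position 23 is W, so the first player wins.

First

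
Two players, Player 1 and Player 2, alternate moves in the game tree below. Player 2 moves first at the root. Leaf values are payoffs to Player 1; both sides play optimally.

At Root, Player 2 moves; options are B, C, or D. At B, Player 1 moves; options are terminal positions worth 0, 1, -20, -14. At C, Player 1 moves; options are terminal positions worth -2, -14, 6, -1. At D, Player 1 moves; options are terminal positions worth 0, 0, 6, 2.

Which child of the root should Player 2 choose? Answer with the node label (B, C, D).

B (Player 1): max(0, 1, -20, -14) = 1
C (Player 1): max(-2, -14, 6, -1) = 6
D (Player 1): max(0, 0, 6, 2) = 6
Root (Player 2): min(1, 6, 6) = 1
Player 2 picks the child with the lowest value: B (value 1).

B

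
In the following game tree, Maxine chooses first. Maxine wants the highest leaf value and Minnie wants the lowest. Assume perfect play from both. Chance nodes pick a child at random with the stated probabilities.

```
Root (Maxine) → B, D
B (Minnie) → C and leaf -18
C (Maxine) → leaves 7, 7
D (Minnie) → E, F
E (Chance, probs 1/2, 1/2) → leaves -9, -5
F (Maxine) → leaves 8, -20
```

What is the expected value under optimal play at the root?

-7

C (Maxine): max(7, 7) = 7
B (Minnie): min(7, -18) = -18
E (Chance): 1/2·-9 + 1/2·-5 = -7
F (Maxine): max(8, -20) = 8
D (Minnie): min(-7, 8) = -7
Root (Maxine): max(-18, -7) = -7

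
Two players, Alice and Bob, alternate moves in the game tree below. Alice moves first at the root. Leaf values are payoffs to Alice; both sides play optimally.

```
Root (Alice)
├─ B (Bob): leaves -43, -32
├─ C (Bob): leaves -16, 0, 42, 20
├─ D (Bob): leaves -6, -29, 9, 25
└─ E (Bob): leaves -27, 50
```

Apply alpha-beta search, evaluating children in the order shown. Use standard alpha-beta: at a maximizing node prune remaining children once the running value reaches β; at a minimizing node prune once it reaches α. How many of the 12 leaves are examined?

9

B [α=-∞,β=+∞]: v=-43
C [α=-43,β=+∞]: v=-16
D [α=-16,β=+∞]: v=-29 after child 2 ≤ α → α-cutoff, skip 2
E [α=-16,β=+∞]: v=-27 after child 1 ≤ α → α-cutoff, skip 1
Root [α=-∞,β=+∞]: v=-16
Leaves evaluated: 9 of 12.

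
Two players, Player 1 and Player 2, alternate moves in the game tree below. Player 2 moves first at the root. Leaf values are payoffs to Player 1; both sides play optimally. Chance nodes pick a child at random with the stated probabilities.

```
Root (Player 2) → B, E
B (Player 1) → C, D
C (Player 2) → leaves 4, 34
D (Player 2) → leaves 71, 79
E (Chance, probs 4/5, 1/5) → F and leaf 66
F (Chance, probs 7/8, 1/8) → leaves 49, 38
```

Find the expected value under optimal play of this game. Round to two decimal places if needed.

51.3

C (Player 2): min(4, 34) = 4
D (Player 2): min(71, 79) = 71
B (Player 1): max(4, 71) = 71
F (Chance): 7/8·49 + 1/8·38 = 47.62
E (Chance): 4/5·47.62 + 1/5·66 = 51.3
Root (Player 2): min(71, 51.3) = 51.3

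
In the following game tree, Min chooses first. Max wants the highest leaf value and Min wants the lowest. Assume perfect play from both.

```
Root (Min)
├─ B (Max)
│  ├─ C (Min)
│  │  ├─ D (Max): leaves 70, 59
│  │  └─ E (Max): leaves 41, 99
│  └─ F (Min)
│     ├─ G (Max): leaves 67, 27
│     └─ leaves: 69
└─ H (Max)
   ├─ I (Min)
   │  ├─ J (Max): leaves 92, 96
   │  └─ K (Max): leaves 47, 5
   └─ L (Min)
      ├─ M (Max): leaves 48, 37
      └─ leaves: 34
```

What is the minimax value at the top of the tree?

D (Max): max(70, 59) = 70
E (Max): max(41, 99) = 99
C (Min): min(70, 99) = 70
G (Max): max(67, 27) = 67
F (Min): min(67, 69) = 67
B (Max): max(70, 67) = 70
J (Max): max(92, 96) = 96
K (Max): max(47, 5) = 47
I (Min): min(96, 47) = 47
M (Max): max(48, 37) = 48
L (Min): min(48, 34) = 34
H (Max): max(47, 34) = 47
Root (Min): min(70, 47) = 47

47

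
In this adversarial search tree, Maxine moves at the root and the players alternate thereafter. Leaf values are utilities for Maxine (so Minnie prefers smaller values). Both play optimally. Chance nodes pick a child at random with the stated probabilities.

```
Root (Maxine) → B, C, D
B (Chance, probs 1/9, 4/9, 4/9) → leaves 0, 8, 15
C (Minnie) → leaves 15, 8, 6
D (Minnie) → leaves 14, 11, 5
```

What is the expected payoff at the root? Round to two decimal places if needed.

10.22

B (Chance): 1/9·0 + 4/9·8 + 4/9·15 = 10.22
C (Minnie): min(15, 8, 6) = 6
D (Minnie): min(14, 11, 5) = 5
Root (Maxine): max(10.22, 6, 5) = 10.22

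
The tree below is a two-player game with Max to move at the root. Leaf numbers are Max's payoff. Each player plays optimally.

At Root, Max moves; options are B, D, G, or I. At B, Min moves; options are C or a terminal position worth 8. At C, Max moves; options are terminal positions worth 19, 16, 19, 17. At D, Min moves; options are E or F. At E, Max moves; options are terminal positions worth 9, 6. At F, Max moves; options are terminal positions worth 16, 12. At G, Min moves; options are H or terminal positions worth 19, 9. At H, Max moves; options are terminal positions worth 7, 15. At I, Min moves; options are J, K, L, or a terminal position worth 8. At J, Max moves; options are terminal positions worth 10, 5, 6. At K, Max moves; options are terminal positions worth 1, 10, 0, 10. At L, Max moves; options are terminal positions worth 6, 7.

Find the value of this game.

9

C (Max): max(19, 16, 19, 17) = 19
B (Min): min(19, 8) = 8
E (Max): max(9, 6) = 9
F (Max): max(16, 12) = 16
D (Min): min(9, 16) = 9
H (Max): max(7, 15) = 15
G (Min): min(15, 19, 9) = 9
J (Max): max(10, 5, 6) = 10
K (Max): max(1, 10, 0, 10) = 10
L (Max): max(6, 7) = 7
I (Min): min(10, 10, 7, 8) = 7
Root (Max): max(8, 9, 9, 7) = 9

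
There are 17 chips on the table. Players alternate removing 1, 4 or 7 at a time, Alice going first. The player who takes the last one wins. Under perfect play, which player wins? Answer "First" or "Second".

First

Mark each pile size as W (mover wins) or L (mover loses):
i:   0  1  2  3  4  5  6  7  8  9 10 11 12 13 14 15 16 17
     L  W  L  W  W  L  W  W  L  W  L  W  W  L  W  W  L  W
Position 17 is W, so the first player wins.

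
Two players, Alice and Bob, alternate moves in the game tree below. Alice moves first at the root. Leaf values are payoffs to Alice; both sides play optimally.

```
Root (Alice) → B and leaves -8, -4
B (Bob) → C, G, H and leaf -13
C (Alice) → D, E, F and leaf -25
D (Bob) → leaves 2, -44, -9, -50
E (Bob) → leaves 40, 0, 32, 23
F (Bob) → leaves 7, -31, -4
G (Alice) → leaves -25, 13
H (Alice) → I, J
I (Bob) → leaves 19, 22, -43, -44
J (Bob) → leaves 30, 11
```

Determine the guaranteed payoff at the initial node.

-4

D (Bob): min(2, -44, -9, -50) = -50
E (Bob): min(40, 0, 32, 23) = 0
F (Bob): min(7, -31, -4) = -31
C (Alice): max(-50, 0, -31, -25) = 0
G (Alice): max(-25, 13) = 13
I (Bob): min(19, 22, -43, -44) = -44
J (Bob): min(30, 11) = 11
H (Alice): max(-44, 11) = 11
B (Bob): min(0, 13, 11, -13) = -13
Root (Alice): max(-13, -8, -4) = -4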